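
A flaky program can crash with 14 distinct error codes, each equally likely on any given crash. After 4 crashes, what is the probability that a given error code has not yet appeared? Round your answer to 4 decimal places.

0.7435

On each crash the fixed error code fails to appear with probability 13/14.
P(still missing after 4) = (13/14)^4 = 0.74347.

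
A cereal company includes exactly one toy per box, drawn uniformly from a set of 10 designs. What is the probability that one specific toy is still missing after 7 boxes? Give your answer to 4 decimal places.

On each box the fixed toy fails to appear with probability 9/10.
P(still missing after 7) = (9/10)^7 = 0.47830.

0.4783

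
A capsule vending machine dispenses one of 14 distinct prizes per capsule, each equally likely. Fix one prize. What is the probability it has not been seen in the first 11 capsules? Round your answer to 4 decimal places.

On each capsule the fixed prize fails to appear with probability 13/14.
P(still missing after 11) = (13/14)^11 = 0.44256.

0.4426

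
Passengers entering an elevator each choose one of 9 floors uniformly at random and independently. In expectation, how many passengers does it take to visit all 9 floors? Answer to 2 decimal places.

25.46

Split into phases: going from k distinct to k+1 distinct takes on average 9/(9-k) passengers.
E[T] = 9/9 + 9/8 + 9/7 + ... + 9/2 + 9/1 = 9·H_{9}.
H_{9} = 2.829, so E[T] = 25.461.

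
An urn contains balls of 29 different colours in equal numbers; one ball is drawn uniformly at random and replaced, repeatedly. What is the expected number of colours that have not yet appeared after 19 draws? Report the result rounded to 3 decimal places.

14.888

For each colour, P(unseen after 19) = (28/29)^19 = 0.5134.
By linearity of expectation, E[unseen] = 29·(28/29)^19 = 14.8881.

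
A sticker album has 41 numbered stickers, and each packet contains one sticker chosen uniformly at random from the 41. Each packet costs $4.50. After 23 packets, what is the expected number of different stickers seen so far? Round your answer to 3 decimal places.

17.765

For each sticker, P(seen in 23 packets) = 1 - (40/41)^23 = 0.4333.
By linearity of expectation, E[distinct seen] = 41·(1 - (40/41)^23) = 17.7654.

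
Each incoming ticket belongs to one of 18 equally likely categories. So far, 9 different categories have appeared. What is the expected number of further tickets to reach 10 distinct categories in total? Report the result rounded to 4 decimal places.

From k distinct to k+1 distinct takes on average 18/(18-k) tickets.
Only the k = 9 term is needed: E = 18/9 = 2.00000.

2.0000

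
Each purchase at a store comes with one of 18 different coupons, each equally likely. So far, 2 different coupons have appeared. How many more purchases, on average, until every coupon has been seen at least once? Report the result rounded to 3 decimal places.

60.853

From k distinct to k+1 distinct takes on average 18/(18-k) purchases.
Sum over k = 2,...,17: E = 18/16 + 18/15 + 18/14 + ... + 18/2 + 18/1 = 60.8531.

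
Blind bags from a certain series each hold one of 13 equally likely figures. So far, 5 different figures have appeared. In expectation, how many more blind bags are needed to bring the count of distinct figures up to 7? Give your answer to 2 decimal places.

3.48

From k distinct to k+1 distinct takes on average 13/(13-k) blind bags.
Sum over k = 5,...,6: E = 13/8 + 13/7 = 3.482.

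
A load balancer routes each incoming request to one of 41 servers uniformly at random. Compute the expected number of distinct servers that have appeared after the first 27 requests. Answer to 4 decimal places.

For each server, P(seen in 27 requests) = 1 - (40/41)^27 = 0.48660.
By linearity of expectation, E[distinct seen] = 41·(1 - (40/41)^27) = 19.95061.

19.9506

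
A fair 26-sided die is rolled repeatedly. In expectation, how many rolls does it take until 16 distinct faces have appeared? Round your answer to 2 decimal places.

24.06

With k distinct faces already seen, the next new one arrives after an expected 26/(26-k) rolls.
Sum over k = 0,...,15: E = 26/26 + 26/25 + 26/24 + ... + 26/12 + 26/11 = 24.062.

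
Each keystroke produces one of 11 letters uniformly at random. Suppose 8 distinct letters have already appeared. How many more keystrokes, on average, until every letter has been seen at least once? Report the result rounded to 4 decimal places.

20.1667

With k distinct letters already seen, the next new one takes an expected 11/(11-k) keystrokes.
Sum over k = 8,...,10: E = 11/3 + 11/2 + 11/1 = 20.16667.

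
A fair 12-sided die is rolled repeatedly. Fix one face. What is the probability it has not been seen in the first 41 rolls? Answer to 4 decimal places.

0.0282

On each roll the fixed face fails to appear with probability 11/12.
P(still missing after 41) = (11/12)^41 = 0.02823.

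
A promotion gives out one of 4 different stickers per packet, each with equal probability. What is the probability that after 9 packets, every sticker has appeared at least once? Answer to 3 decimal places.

0.711

By inclusion–exclusion over which stickers are missing,
P(all seen) = Σ_{j=0}^{4} (-1)^j C(4,j)((4-j)/4)^9
= 1.0000 - 0.3003 + 0.0117 - 0.0000 + 0.0000
= 0.7114.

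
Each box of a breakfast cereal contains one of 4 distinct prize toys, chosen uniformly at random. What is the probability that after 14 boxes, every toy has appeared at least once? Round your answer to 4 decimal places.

Let A_i be the event that toy i is missing after 14 boxes. By inclusion–exclusion on the A_i,
P(all seen) = Σ_{j=0}^{4} (-1)^j C(4,j)((4-j)/4)^14
= 1.00000 - 0.07127 + 0.00037 - 0.00000 + 0.00000
= 0.92909.

0.9291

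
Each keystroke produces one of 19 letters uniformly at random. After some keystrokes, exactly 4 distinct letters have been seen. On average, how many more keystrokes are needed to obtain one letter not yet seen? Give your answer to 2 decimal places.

Each keystroke yields a new letter with probability (19-4)/19 = 15/19, so the wait is geometric with mean 19/15.
E = 19/15 = 1.267.

1.27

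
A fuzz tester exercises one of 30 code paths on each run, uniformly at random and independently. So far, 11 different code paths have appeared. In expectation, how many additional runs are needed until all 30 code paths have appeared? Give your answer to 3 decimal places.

The wait to go from k to k+1 distinct code paths is geometric with mean 30/(30-k).
Sum over k = 11,...,29: E = 30/19 + 30/18 + 30/17 + ... + 30/2 + 30/1 = 106.4322.

106.432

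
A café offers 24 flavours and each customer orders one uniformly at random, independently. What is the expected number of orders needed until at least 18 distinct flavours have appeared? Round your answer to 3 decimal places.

Going from k to k+1 distinct takes a geometric number of orders with mean 24/(24-k).
Sum over k = 0,...,17: E = 24/24 + 24/23 + 24/22 + ... + 24/8 + 24/7 = 31.8230.

31.823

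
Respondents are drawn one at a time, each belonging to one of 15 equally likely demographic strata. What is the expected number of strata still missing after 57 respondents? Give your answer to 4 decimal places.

For each stratum, P(unseen after 57) = (14/15)^57 = 0.01959.
By linearity of expectation, E[unseen] = 15·(14/15)^57 = 0.29389.

0.2939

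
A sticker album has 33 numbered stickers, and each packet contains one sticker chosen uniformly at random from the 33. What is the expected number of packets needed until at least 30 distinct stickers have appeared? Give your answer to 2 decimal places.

74.43

Going from k to k+1 distinct takes a geometric number of packets with mean 33/(33-k).
Sum over k = 0,...,29: E = 33/33 + 33/32 + 33/31 + ... + 33/5 + 33/4 = 74.430.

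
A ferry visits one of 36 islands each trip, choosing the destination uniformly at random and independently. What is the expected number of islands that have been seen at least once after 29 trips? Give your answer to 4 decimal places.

20.0961

For each island, P(seen in 29 trips) = 1 - (35/36)^29 = 0.55823.
By linearity of expectation, E[distinct seen] = 36·(1 - (35/36)^29) = 20.09611.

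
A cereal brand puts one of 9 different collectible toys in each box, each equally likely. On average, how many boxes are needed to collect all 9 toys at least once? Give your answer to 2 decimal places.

25.46

Split into phases: going from k distinct to k+1 distinct takes on average 9/(9-k) boxes.
E[T] = 9/9 + 9/8 + 9/7 + ... + 9/2 + 9/1 = 9·H_{9}.
H_{9} = 2.829, so E[T] = 25.461.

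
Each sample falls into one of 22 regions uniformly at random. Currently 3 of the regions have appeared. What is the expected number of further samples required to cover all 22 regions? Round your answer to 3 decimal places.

With k distinct regions already seen, the next new one takes an expected 22/(22-k) samples.
Sum over k = 3,...,21: E = 22/19 + 22/18 + 22/17 + ... + 22/2 + 22/1 = 78.0503.

78.050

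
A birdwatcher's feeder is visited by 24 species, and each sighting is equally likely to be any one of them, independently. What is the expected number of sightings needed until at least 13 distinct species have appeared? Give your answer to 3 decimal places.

With k distinct species already seen, the next new one arrives after an expected 24/(24-k) sightings.
Sum over k = 0,...,12: E = 24/24 + 24/23 + 24/22 + ... + 24/13 + 24/12 = 18.1459.

18.146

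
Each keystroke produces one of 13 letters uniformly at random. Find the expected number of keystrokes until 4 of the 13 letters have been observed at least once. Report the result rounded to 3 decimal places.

4.565

Going from k to k+1 distinct takes a geometric number of keystrokes with mean 13/(13-k).
Sum over k = 0,...,3: E = 13/13 + 13/12 + 13/11 + 13/10 = 4.5652.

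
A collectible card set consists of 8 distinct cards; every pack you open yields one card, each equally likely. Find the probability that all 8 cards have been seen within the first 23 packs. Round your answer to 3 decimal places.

0.665

Let A_i be the event that card i is missing after 23 packs. By inclusion–exclusion on the A_i,
P(all seen) = Σ_{j=0}^{8} (-1)^j C(8,j)((8-j)/8)^23
= 1.0000 - 0.3709 + 0.0375 - 0.0011 + 0.0000 - 0.0000 + 0.0000 - 0.0000 + 0.0000
= 0.6654.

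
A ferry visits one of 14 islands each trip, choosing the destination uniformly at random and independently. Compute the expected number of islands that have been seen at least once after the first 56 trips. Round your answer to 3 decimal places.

For each island, P(seen in 56 trips) = 1 - (13/14)^56 = 0.9842.
By linearity of expectation, E[distinct seen] = 14·(1 - (13/14)^56) = 13.7793.

13.779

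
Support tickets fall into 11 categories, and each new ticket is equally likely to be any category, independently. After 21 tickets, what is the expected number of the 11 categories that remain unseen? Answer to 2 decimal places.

For each category, P(unseen after 21) = (10/11)^21 = 0.135.
By linearity of expectation, E[unseen] = 11·(10/11)^21 = 1.486.

1.49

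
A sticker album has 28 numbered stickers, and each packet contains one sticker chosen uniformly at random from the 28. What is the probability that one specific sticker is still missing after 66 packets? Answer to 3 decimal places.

Each packet misses the fixed sticker with probability (28-1)/28 = 27/28, independently.
P(still missing after 66) = (27/28)^66 = 0.0907.

0.091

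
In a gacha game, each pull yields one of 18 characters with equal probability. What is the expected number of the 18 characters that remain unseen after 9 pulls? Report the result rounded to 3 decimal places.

10.761

For each character, P(unseen after 9) = (17/18)^9 = 0.5978.
By linearity of expectation, E[unseen] = 18·(17/18)^9 = 10.7612.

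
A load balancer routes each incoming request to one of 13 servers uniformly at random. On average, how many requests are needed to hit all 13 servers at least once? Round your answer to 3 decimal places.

41.342

After k distinct servers have appeared, the next request gives a new one with probability (13-k)/13, so the expected wait for the (k+1)-th is 13/(13-k).
E[T] = 13/13 + 13/12 + 13/11 + ... + 13/2 + 13/1 = 13·H_{13}.
H_{13} = 3.1801, so E[T] = 41.3417.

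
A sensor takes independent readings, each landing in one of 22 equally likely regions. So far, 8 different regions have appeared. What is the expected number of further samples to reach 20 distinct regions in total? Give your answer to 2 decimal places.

With k distinct regions already seen, the next new one takes an expected 22/(22-k) samples.
Sum over k = 8,...,19: E = 22/14 + 22/13 + 22/12 + ... + 22/4 + 22/3 = 38.534.

38.53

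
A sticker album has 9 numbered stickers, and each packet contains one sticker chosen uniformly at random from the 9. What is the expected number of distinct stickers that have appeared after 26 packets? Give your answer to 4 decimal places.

8.5790

For each sticker, P(seen in 26 packets) = 1 - (8/9)^26 = 0.95322.
By linearity of expectation, E[distinct seen] = 9·(1 - (8/9)^26) = 8.57901.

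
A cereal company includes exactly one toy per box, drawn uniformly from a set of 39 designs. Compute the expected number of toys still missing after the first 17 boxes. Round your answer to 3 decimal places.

For each toy, P(unseen after 17) = (38/39)^17 = 0.6430.
By linearity of expectation, E[unseen] = 39·(38/39)^17 = 25.0777.

25.078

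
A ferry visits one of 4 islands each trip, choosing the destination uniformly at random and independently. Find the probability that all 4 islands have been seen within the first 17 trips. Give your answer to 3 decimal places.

0.970

Let A_i be the event that island i is missing after 17 trips. By inclusion–exclusion on the A_i,
P(all seen) = Σ_{j=0}^{4} (-1)^j C(4,j)((4-j)/4)^17
= 1.0000 - 0.0301 + 0.0000 - 0.0000 + 0.0000
= 0.9700.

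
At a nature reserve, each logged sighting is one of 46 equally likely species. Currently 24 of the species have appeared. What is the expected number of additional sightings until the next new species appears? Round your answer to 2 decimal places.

Each sighting yields a new species with probability (46-24)/46 = 22/46, so the wait is geometric with mean 46/22.
E = 46/22 = 2.091.

2.09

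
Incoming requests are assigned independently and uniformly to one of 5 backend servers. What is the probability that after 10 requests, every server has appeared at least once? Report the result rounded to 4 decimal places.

0.5225

By inclusion–exclusion over which servers are missing,
P(all seen) = Σ_{j=0}^{5} (-1)^j C(5,j)((5-j)/5)^10
= 1.00000 - 0.53687 + 0.06047 - 0.00105 + 0.00000 - 0.00000
= 0.52255.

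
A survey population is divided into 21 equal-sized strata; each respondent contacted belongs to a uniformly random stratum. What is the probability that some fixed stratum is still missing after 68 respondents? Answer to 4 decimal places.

Each respondent misses the fixed stratum with probability (21-1)/21 = 20/21, independently.
P(still missing after 68) = (20/21)^68 = 0.03623.

0.0362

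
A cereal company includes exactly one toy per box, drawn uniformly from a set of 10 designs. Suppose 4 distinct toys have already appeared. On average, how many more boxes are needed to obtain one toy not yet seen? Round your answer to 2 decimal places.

1.67

The number of boxes until the next new toy is geometric with success probability 6/10, so its mean is 10/6.
E = 10/6 = 1.667.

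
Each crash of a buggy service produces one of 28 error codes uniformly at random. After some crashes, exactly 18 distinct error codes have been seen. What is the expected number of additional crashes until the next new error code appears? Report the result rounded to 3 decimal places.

2.800

Each crash yields a new error code with probability (28-18)/28 = 10/28, so the wait is geometric with mean 28/10.
E = 28/10 = 2.8000.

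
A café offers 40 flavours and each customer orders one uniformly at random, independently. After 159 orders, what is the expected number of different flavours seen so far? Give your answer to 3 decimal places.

39.286

For each flavour, P(seen in 159 orders) = 1 - (39/40)^159 = 0.9821.
By linearity of expectation, E[distinct seen] = 40·(1 - (39/40)^159) = 39.2858.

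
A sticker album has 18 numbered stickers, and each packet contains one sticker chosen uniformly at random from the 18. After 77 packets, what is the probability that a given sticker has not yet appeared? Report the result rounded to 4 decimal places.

On each packet the fixed sticker fails to appear with probability 17/18.
P(still missing after 77) = (17/18)^77 = 0.01226.

0.0123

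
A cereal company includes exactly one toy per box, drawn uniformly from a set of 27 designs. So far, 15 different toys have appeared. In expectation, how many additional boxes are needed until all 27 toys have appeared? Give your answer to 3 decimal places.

The wait to go from k to k+1 distinct toys is geometric with mean 27/(27-k).
Sum over k = 15,...,26: E = 27/12 + 27/11 + 27/10 + ... + 27/2 + 27/1 = 83.7867.

83.787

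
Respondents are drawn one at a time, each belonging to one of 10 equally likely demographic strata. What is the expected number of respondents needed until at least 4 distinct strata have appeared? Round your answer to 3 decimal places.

With k distinct strata already seen, the next new one arrives after an expected 10/(10-k) respondents.
Sum over k = 0,...,3: E = 10/10 + 10/9 + 10/8 + 10/7 = 4.7897.

4.790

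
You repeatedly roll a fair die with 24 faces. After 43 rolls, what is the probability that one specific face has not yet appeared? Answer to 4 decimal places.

Each roll misses the fixed face with probability (24-1)/24 = 23/24, independently.
P(still missing after 43) = (23/24)^43 = 0.16040.

0.1604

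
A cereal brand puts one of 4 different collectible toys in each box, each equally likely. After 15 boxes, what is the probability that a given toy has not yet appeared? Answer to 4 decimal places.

0.0134

Each box misses the fixed toy with probability (4-1)/4 = 3/4, independently.
P(still missing after 15) = (3/4)^15 = 0.01336.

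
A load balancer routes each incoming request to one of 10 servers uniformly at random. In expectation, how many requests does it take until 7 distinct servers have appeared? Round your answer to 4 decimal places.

Going from k to k+1 distinct takes a geometric number of requests with mean 10/(10-k).
Sum over k = 0,...,6: E = 10/10 + 10/9 + 10/8 + ... + 10/5 + 10/4 = 10.95635.

10.9563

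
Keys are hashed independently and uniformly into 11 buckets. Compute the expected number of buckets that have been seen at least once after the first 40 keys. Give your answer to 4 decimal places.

10.7570

For each bucket, P(seen in 40 keys) = 1 - (10/11)^40 = 0.97791.
By linearity of expectation, E[distinct seen] = 11·(1 - (10/11)^40) = 10.75696.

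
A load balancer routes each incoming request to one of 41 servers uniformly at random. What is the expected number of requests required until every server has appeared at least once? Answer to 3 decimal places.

Split into phases: going from k distinct to k+1 distinct takes on average 41/(41-k) requests.
E[T] = 41/41 + 41/40 + 41/39 + ... + 41/2 + 41/1 = 41·H_{41}.
H_{41} = 4.3029, so E[T] = 176.4203.

176.420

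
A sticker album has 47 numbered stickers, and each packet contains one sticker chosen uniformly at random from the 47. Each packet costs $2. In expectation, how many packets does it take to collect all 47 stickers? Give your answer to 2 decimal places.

The wait to go from k to k+1 distinct stickers is geometric with mean 47/(47-k).
E[T] = 47/47 + 47/46 + 47/45 + ... + 47/2 + 47/1 = 47·H_{47}.
H_{47} = 4.438, so E[T] = 208.584.

208.58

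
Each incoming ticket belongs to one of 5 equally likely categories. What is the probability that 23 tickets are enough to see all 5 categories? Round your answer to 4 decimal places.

Let A_i be the event that category i is missing after 23 tickets. By inclusion–exclusion on the A_i,
P(all seen) = Σ_{j=0}^{5} (-1)^j C(5,j)((5-j)/5)^23
= 1.00000 - 0.02951 + 0.00008 - 0.00000 + 0.00000 - 0.00000
= 0.97056.

0.9706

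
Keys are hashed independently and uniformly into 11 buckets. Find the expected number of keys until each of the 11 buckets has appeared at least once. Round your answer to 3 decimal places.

33.219

Split into phases: going from k distinct to k+1 distinct takes on average 11/(11-k) keys.
E[T] = 11/11 + 11/10 + 11/9 + ... + 11/2 + 11/1 = 11·H_{11}.
H_{11} = 3.0199, so E[T] = 33.2187.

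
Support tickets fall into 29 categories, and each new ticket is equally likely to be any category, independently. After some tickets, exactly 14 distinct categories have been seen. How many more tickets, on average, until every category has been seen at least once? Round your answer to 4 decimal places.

96.2286

The wait to go from k to k+1 distinct categories is geometric with mean 29/(29-k).
Sum over k = 14,...,28: E = 29/15 + 29/14 + 29/13 + ... + 29/2 + 29/1 = 96.22864.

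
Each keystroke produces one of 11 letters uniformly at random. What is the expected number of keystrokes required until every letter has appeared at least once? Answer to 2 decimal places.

33.22

After k distinct letters have appeared, the next keystroke gives a new one with probability (11-k)/11, so the expected wait for the (k+1)-th is 11/(11-k).
E[T] = 11/11 + 11/10 + 11/9 + ... + 11/2 + 11/1 = 11·H_{11}.
H_{11} = 3.020, so E[T] = 33.219.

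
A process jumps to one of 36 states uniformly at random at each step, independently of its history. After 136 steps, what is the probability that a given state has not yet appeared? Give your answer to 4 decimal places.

0.0217

Each step misses the fixed state with probability (36-1)/36 = 35/36, independently.
P(still missing after 136) = (35/36)^136 = 0.02168.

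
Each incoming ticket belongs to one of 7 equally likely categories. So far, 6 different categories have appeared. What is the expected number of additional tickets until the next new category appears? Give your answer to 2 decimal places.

7.00

The number of tickets until the next new category is geometric with success probability 1/7, so its mean is 7/1.
E = 7/1 = 7.000.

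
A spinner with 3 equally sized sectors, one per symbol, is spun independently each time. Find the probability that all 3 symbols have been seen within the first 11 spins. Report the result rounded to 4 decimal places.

Let A_i be the event that symbol i is missing after 11 spins. By inclusion–exclusion on the A_i,
P(all seen) = Σ_{j=0}^{3} (-1)^j C(3,j)((3-j)/3)^11
= 1.00000 - 0.03468 + 0.00002 - 0.00000
= 0.96533.

0.9653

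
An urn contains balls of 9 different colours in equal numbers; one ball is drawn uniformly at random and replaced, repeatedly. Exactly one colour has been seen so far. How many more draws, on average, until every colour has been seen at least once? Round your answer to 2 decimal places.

24.46

From k distinct to k+1 distinct takes on average 9/(9-k) draws.
Sum over k = 1,...,8: E = 9/8 + 9/7 + 9/6 + ... + 9/2 + 9/1 = 24.461.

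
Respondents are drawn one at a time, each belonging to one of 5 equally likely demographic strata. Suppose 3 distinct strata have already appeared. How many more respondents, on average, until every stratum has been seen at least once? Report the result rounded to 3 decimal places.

With k distinct strata already seen, the next new one takes an expected 5/(5-k) respondents.
Sum over k = 3,...,4: E = 5/2 + 5/1 = 7.5000.

7.500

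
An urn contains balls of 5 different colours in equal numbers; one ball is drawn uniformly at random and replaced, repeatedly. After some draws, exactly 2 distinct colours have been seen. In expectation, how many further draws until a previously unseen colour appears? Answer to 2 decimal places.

Each draw yields a new colour with probability (5-2)/5 = 3/5, so the wait is geometric with mean 5/3.
E = 5/3 = 1.667.

1.67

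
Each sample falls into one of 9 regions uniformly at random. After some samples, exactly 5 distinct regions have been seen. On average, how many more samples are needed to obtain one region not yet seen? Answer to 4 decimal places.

The number of samples until the next new region is geometric with success probability 4/9, so its mean is 9/4.
E = 9/4 = 2.25000.

2.2500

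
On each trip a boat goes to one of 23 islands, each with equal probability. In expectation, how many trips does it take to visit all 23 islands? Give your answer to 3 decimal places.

Split into phases: going from k distinct to k+1 distinct takes on average 23/(23-k) trips.
E[T] = 23/23 + 23/22 + 23/21 + ... + 23/2 + 23/1 = 23·H_{23}.
H_{23} = 3.7343, so E[T] = 85.8887.

85.889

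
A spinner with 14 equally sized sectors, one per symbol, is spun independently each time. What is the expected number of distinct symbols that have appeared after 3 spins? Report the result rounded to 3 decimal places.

For each symbol, P(seen in 3 spins) = 1 - (13/14)^3 = 0.1993.
By linearity of expectation, E[distinct seen] = 14·(1 - (13/14)^3) = 2.7908.

2.791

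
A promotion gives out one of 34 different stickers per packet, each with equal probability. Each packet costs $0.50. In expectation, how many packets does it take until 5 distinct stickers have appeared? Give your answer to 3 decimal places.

Going from k to k+1 distinct takes a geometric number of packets with mean 34/(34-k).
Sum over k = 0,...,4: E = 34/34 + 34/33 + 34/32 + 34/31 + 34/30 = 5.3229.

5.323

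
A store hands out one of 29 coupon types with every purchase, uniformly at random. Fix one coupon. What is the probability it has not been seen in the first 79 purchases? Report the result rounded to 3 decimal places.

Each purchase misses the fixed coupon with probability (29-1)/29 = 28/29, independently.
P(still missing after 79) = (28/29)^79 = 0.0625.

0.063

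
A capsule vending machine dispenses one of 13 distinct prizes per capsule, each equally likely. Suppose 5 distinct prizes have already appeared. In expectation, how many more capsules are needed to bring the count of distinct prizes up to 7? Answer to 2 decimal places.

From k distinct to k+1 distinct takes on average 13/(13-k) capsules.
Sum over k = 5,...,6: E = 13/8 + 13/7 = 3.482.

3.48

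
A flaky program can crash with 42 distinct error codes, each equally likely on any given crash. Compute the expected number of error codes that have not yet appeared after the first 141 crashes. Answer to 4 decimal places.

1.4048

For each error code, P(unseen after 141) = (41/42)^141 = 0.03345.
By linearity of expectation, E[unseen] = 42·(41/42)^141 = 1.40483.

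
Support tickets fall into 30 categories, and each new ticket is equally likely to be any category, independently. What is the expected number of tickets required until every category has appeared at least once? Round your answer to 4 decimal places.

119.8496

Split into phases: going from k distinct to k+1 distinct takes on average 30/(30-k) tickets.
E[T] = 30/30 + 30/29 + 30/28 + ... + 30/2 + 30/1 = 30·H_{30}.
H_{30} = 3.99499, so E[T] = 119.84961.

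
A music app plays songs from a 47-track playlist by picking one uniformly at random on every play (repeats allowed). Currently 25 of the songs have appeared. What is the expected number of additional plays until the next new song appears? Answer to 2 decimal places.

2.14

Each play yields a new song with probability (47-25)/47 = 22/47, so the wait is geometric with mean 47/22.
E = 47/22 = 2.136.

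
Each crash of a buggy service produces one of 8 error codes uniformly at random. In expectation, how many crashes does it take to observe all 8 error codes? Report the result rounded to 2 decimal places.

21.74

After k distinct error codes have appeared, the next crash gives a new one with probability (8-k)/8, so the expected wait for the (k+1)-th is 8/(8-k).
E[T] = 8/8 + 8/7 + 8/6 + ... + 8/2 + 8/1 = 8·H_{8}.
H_{8} = 2.718, so E[T] = 21.743.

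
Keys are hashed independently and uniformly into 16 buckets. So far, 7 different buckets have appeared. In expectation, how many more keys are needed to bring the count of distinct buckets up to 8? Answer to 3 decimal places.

From k distinct to k+1 distinct takes on average 16/(16-k) keys.
Only the k = 7 term is needed: E = 16/9 = 1.7778.

1.778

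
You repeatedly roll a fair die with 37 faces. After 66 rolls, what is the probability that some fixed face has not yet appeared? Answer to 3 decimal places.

Each roll misses the fixed face with probability (37-1)/37 = 36/37, independently.
P(still missing after 66) = (36/37)^66 = 0.1639.

0.164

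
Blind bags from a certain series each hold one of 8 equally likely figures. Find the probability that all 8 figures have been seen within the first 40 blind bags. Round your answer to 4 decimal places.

Let A_i be the event that figure i is missing after 40 blind bags. By inclusion–exclusion on the A_i,
P(all seen) = Σ_{j=0}^{8} (-1)^j C(8,j)((8-j)/8)^40
= 1.00000 - 0.03832 + 0.00028 - 0.00000 + 0.00000 - 0.00000 + 0.00000 - 0.00000 + 0.00000
= 0.96196.

0.9620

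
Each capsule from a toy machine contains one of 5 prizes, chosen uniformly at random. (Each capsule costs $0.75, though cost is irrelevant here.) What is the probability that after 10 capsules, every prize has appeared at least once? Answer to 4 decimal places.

By inclusion–exclusion over which prizes are missing,
P(all seen) = Σ_{j=0}^{5} (-1)^j C(5,j)((5-j)/5)^10
= 1.00000 - 0.53687 + 0.06047 - 0.00105 + 0.00000 - 0.00000
= 0.52255.

0.5225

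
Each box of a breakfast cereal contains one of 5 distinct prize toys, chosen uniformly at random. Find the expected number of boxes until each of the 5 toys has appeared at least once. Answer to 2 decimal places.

11.42

The wait to go from k to k+1 distinct toys is geometric with mean 5/(5-k).
E[T] = 5/5 + 5/4 + 5/3 + 5/2 + 5/1 = 5·H_{5}.
H_{5} = 2.283, so E[T] = 11.417.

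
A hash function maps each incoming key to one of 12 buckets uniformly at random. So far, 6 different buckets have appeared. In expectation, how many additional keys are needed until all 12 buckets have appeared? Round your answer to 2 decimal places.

29.40

The wait to go from k to k+1 distinct buckets is geometric with mean 12/(12-k).
Sum over k = 6,...,11: E = 12/6 + 12/5 + 12/4 + 12/3 + 12/2 + 12/1 = 29.400.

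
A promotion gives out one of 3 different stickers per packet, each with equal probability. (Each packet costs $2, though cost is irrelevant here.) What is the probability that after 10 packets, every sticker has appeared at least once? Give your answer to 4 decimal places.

0.9480

Let A_i be the event that sticker i is missing after 10 packets. By inclusion–exclusion on the A_i,
P(all seen) = Σ_{j=0}^{3} (-1)^j C(3,j)((3-j)/3)^10
= 1.00000 - 0.05202 + 0.00005 - 0.00000
= 0.94803.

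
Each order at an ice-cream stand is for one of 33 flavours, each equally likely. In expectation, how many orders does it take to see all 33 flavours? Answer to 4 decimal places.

Split into phases: going from k distinct to k+1 distinct takes on average 33/(33-k) orders.
E[T] = 33/33 + 33/32 + 33/31 + ... + 33/2 + 33/1 = 33·H_{33}.
H_{33} = 4.08880, so E[T] = 134.93034.

134.9303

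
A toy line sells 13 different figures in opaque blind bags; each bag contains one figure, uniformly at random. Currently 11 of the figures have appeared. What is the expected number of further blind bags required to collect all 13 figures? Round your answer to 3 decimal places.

19.500

With k distinct figures already seen, the next new one takes an expected 13/(13-k) blind bags.
Sum over k = 11,...,12: E = 13/2 + 13/1 = 19.5000.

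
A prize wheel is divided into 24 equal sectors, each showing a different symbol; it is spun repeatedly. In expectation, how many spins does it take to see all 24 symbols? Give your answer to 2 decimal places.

90.62

The wait to go from k to k+1 distinct symbols is geometric with mean 24/(24-k).
E[T] = 24/24 + 24/23 + 24/22 + ... + 24/2 + 24/1 = 24·H_{24}.
H_{24} = 3.776, so E[T] = 90.623.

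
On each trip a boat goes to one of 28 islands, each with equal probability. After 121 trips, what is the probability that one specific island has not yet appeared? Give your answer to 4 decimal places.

0.0123

On each trip the fixed island fails to appear with probability 27/28.
P(still missing after 121) = (27/28)^121 = 0.01227.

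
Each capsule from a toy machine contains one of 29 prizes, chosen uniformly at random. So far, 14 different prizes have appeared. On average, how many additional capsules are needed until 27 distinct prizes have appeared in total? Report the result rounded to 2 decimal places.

From k distinct to k+1 distinct takes on average 29/(29-k) capsules.
Sum over k = 14,...,26: E = 29/15 + 29/14 + 29/13 + ... + 29/4 + 29/3 = 52.729.

52.73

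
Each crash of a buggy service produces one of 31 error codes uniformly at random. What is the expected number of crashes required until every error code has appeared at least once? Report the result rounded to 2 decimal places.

After k distinct error codes have appeared, the next crash gives a new one with probability (31-k)/31, so the expected wait for the (k+1)-th is 31/(31-k).
E[T] = 31/31 + 31/30 + 31/29 + ... + 31/2 + 31/1 = 31·H_{31}.
H_{31} = 4.027, so E[T] = 124.845.

124.84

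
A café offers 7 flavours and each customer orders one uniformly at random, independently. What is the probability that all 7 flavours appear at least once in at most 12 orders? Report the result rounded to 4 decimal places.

0.2285

By inclusion–exclusion over which flavours are missing,
P(all seen) = Σ_{j=0}^{7} (-1)^j C(7,j)((7-j)/7)^12
= 1.00000 - 1.10087 + 0.37041 - 0.04242 + 0.00134 - 0.00001 + 0.00000 - 0.00000
= 0.22845.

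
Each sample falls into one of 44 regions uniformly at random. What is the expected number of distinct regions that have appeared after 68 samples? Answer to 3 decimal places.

For each region, P(seen in 68 samples) = 1 - (43/44)^68 = 0.7906.
By linearity of expectation, E[distinct seen] = 44·(1 - (43/44)^68) = 34.7844.

34.784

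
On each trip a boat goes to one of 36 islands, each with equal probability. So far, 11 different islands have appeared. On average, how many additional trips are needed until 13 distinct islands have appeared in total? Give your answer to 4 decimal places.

2.9400

With k distinct islands already seen, the next new one takes an expected 36/(36-k) trips.
Sum over k = 11,...,12: E = 36/25 + 36/24 = 2.94000.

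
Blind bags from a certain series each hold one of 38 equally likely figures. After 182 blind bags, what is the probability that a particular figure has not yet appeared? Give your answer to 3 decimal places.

0.008

Each blind bag misses the fixed figure with probability (38-1)/38 = 37/38, independently.
P(still missing after 182) = (37/38)^182 = 0.0078.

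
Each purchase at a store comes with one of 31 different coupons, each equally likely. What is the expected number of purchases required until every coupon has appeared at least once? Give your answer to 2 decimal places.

124.84

The wait to go from k to k+1 distinct coupons is geometric with mean 31/(31-k).
E[T] = 31/31 + 31/30 + 31/29 + ... + 31/2 + 31/1 = 31·H_{31}.
H_{31} = 4.027, so E[T] = 124.845.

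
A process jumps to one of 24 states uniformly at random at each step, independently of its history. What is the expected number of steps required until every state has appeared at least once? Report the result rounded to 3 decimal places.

90.623

After k distinct states have appeared, the next step gives a new one with probability (24-k)/24, so the expected wait for the (k+1)-th is 24/(24-k).
E[T] = 24/24 + 24/23 + 24/22 + ... + 24/2 + 24/1 = 24·H_{24}.
H_{24} = 3.7760, so E[T] = 90.6230.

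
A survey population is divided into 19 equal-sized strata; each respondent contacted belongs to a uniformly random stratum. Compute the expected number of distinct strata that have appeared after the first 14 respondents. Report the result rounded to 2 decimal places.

10.09

For each stratum, P(seen in 14 respondents) = 1 - (18/19)^14 = 0.531.
By linearity of expectation, E[distinct seen] = 19·(1 - (18/19)^14) = 10.087.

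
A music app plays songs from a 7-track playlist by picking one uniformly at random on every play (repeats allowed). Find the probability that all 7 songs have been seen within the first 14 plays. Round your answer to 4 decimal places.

By inclusion–exclusion over which songs are missing,
P(all seen) = Σ_{j=0}^{7} (-1)^j C(7,j)((7-j)/7)^14
= 1.00000 - 0.80880 + 0.18898 - 0.01385 + 0.00025 - 0.00000 + 0.00000 - 0.00000
= 0.36657.

0.3666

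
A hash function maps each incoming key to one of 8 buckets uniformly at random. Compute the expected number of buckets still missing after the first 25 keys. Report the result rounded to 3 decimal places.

0.284

For each bucket, P(unseen after 25) = (7/8)^25 = 0.0355.
By linearity of expectation, E[unseen] = 8·(7/8)^25 = 0.2840.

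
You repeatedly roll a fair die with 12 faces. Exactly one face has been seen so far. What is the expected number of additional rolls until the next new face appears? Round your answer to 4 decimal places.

1.0909

The number of rolls until the next new face is geometric with success probability 11/12, so its mean is 12/11.
E = 12/11 = 1.09091.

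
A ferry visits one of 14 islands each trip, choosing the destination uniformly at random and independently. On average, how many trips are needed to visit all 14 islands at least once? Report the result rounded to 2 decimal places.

After k distinct islands have appeared, the next trip gives a new one with probability (14-k)/14, so the expected wait for the (k+1)-th is 14/(14-k).
E[T] = 14/14 + 14/13 + 14/12 + ... + 14/2 + 14/1 = 14·H_{14}.
H_{14} = 3.252, so E[T] = 45.522.

45.52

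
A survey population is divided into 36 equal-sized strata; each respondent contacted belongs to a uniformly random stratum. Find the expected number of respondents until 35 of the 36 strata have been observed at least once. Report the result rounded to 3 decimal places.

With k distinct strata already seen, the next new one arrives after an expected 36/(36-k) respondents.
Sum over k = 0,...,34: E = 36/36 + 36/35 + 36/34 + ... + 36/3 + 36/2 = 114.2841.

114.284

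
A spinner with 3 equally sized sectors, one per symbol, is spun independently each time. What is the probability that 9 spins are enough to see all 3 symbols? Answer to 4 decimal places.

Let A_i be the event that symbol i is missing after 9 spins. By inclusion–exclusion on the A_i,
P(all seen) = Σ_{j=0}^{3} (-1)^j C(3,j)((3-j)/3)^9
= 1.00000 - 0.07804 + 0.00015 - 0.00000
= 0.92212.

0.9221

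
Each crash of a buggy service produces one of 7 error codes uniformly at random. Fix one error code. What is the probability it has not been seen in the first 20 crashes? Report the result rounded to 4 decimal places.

On each crash the fixed error code fails to appear with probability 6/7.
P(still missing after 20) = (6/7)^20 = 0.04582.

0.0458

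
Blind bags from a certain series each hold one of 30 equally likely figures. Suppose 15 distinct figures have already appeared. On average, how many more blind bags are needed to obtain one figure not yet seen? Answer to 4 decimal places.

The number of blind bags until the next new figure is geometric with success probability 15/30, so its mean is 30/15.
E = 30/15 = 2.00000.

2.0000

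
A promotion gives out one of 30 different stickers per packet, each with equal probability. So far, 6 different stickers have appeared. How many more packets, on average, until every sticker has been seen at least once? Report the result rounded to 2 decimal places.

The wait to go from k to k+1 distinct stickers is geometric with mean 30/(30-k).
Sum over k = 6,...,29: E = 30/24 + 30/23 + 30/22 + ... + 30/2 + 30/1 = 113.279.

113.28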